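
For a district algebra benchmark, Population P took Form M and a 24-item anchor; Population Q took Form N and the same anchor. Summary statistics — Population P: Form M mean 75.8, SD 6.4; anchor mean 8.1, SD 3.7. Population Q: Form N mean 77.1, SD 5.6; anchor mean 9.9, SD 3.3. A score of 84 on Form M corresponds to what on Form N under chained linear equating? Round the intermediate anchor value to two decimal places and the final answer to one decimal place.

Form M → anchor (Population P): v = (3.7/6.4)(84 − 75.8) + 8.1 = 12.84
anchor → Form N (Population Q): y = (5.6/3.3)(12.84 − 9.9) + 77.1 = 82.1

82.1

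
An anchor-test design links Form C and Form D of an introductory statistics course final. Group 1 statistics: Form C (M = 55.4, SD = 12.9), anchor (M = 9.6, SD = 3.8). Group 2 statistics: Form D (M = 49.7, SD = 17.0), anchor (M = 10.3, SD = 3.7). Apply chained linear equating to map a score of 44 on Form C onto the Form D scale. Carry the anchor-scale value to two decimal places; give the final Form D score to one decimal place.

31.0

Form C → anchor (Group 1): v = (3.8/12.9)(44 − 55.4) + 9.6 = 6.24
anchor → Form D (Group 2): y = (17.0/3.7)(6.24 − 10.3) + 49.7 = 31.0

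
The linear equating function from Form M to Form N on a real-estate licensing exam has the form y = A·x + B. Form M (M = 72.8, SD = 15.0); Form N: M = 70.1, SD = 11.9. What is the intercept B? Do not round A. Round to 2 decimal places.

A = SD_Y / SD_X = 11.9 / 15.0 = 0.793333
B = M_Y − A·M_X = 70.1 − 0.793333 × 72.8 = 12.35

12.35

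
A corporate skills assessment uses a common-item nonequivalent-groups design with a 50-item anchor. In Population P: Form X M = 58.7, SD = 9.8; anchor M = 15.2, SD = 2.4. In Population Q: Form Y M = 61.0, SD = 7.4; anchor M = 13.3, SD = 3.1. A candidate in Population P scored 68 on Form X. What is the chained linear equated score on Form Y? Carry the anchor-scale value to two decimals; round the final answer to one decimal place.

Form X → anchor (Population P): v = (2.4/9.8)(68 − 58.7) + 15.2 = 17.48
anchor → Form Y (Population Q): y = (7.4/3.1)(17.48 − 13.3) + 61.0 = 71.0

71.0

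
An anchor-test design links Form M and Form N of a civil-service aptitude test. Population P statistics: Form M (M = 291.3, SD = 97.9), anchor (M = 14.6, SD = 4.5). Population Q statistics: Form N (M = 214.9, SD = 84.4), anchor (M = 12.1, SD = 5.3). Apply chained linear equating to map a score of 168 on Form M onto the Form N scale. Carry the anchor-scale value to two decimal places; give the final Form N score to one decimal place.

Form M → anchor (Population P): v = (4.5/97.9)(168 − 291.3) + 14.6 = 8.93
anchor → Form N (Population Q): y = (84.4/5.3)(8.93 − 12.1) + 214.9 = 164.4

164.4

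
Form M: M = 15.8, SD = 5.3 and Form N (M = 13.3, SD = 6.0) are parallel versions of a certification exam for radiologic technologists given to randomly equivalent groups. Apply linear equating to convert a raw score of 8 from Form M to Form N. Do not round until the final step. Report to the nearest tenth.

Linear equating: y = (SD_Y/SD_X)(x − M_X) + M_Y
y = (6.0/5.3)(8 − 15.8) + 13.3
y = 1.132075 × -7.8 + 13.3 = -8.8302 + 13.3 = 4.5

4.5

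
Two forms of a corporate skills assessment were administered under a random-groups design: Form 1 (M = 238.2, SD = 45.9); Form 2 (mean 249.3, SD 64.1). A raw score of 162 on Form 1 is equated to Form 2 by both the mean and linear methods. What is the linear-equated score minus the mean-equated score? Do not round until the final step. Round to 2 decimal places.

-30.21

Mean-equated: 162 + (249.3 − 238.2) = 173.10
Linear-equated: (64.1/45.9)(162 − 238.2) + 249.3 = 142.886
Difference = 142.886 − 173.10 = -30.21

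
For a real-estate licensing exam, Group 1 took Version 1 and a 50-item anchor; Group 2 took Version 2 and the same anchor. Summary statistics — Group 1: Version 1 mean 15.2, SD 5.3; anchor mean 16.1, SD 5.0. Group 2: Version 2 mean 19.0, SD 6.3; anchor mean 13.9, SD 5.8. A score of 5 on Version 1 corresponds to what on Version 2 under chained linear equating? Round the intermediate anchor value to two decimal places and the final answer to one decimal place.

Version 1 → anchor (Group 1): v = (5.0/5.3)(5 − 15.2) + 16.1 = 6.48
anchor → Version 2 (Group 2): y = (6.3/5.8)(6.48 − 13.9) + 19.0 = 10.9

10.9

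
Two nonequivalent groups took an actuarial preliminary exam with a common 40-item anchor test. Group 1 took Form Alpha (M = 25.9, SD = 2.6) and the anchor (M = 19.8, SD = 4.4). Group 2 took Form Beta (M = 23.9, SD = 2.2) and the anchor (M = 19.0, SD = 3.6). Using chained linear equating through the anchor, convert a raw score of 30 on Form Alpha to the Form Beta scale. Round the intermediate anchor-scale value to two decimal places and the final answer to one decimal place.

Form Alpha → anchor (Group 1): v = (4.4/2.6)(30 − 25.9) + 19.8 = 26.74
anchor → Form Beta (Group 2): y = (2.2/3.6)(26.74 − 19.0) + 23.9 = 28.6

28.6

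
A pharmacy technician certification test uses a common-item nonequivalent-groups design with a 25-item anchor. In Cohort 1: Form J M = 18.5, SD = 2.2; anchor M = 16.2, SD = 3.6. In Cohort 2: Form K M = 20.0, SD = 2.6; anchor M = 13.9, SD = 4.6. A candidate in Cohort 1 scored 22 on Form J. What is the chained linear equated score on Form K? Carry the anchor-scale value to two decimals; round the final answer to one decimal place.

Form J → anchor (Cohort 1): v = (3.6/2.2)(22 − 18.5) + 16.2 = 21.93
anchor → Form K (Cohort 2): y = (2.6/4.6)(21.93 − 13.9) + 20.0 = 24.5

24.5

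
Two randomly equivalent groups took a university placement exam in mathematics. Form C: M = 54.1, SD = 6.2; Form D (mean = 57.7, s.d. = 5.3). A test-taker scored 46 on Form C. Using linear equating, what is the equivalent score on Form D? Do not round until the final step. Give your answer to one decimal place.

Linear equating: y = (SD_Y/SD_X)(x − M_X) + M_Y
y = (5.3/6.2)(46 − 54.1) + 57.7
y = 0.854839 × -8.1 + 57.7 = -6.9242 + 57.7 = 50.8

50.8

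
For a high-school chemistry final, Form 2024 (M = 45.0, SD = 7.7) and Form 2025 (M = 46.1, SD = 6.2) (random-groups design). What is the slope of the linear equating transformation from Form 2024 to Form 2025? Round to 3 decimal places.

0.805

A = SD_Y / SD_X = 6.2 / 7.7 = 0.805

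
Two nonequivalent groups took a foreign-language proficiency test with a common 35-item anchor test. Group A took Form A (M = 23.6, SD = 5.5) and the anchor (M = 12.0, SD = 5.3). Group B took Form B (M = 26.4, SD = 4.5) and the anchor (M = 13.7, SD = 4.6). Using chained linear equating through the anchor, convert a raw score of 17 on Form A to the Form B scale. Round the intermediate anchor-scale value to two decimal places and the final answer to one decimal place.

Form A → anchor (Group A): v = (5.3/5.5)(17 − 23.6) + 12.0 = 5.64
anchor → Form B (Group B): y = (4.5/4.6)(5.64 − 13.7) + 26.4 = 18.5

18.5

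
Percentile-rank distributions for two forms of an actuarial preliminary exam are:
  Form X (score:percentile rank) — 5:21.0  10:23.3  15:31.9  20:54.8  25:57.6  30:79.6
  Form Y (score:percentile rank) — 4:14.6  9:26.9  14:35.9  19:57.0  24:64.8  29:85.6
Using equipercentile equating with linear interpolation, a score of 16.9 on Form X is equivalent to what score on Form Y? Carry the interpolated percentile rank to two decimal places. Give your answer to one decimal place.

15.1

PR of 16.9 on Form X: 31.9 + (16.9 − 15)/(20 − 15) × (54.8 − 31.9) = 40.60
On Form Y, PR 40.60 falls between score 14 (PR 35.9) and 19 (PR 57.0).
Interpolate: 14 + (40.60 − 35.9)/(57.0 − 35.9) × (19 − 14) = 15.1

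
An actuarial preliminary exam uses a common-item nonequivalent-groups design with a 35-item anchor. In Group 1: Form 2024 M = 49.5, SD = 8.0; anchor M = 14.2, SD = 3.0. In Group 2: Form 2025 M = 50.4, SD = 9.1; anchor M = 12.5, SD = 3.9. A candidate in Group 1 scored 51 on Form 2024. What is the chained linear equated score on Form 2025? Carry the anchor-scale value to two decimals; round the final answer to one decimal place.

Form 2024 → anchor (Group 1): v = (3.0/8.0)(51 − 49.5) + 14.2 = 14.76
anchor → Form 2025 (Group 2): y = (9.1/3.9)(14.76 − 12.5) + 50.4 = 55.7

55.7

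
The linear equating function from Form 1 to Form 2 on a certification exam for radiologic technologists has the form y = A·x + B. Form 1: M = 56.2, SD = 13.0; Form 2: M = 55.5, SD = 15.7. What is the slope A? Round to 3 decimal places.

A = SD_Y / SD_X = 15.7 / 13.0 = 1.208

1.208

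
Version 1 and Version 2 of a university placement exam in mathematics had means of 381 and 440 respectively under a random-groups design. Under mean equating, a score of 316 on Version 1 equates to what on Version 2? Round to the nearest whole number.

Mean equating: y = x + (M_Y − M_X) = 316 + (440 − 381) = 375

375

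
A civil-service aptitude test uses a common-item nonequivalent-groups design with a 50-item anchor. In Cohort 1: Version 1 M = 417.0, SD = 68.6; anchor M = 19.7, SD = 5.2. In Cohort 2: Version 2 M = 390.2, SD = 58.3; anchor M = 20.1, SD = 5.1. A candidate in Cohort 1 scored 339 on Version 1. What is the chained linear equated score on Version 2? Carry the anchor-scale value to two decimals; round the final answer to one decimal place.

Version 1 → anchor (Cohort 1): v = (5.2/68.6)(339 − 417.0) + 19.7 = 13.79
anchor → Version 2 (Cohort 2): y = (58.3/5.1)(13.79 − 20.1) + 390.2 = 318.1

318.1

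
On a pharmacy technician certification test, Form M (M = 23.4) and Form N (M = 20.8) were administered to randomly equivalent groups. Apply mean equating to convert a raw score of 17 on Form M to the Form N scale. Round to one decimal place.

14.4

Mean equating: y = x + (M_Y − M_X) = 17 + (20.8 − 23.4) = 14.4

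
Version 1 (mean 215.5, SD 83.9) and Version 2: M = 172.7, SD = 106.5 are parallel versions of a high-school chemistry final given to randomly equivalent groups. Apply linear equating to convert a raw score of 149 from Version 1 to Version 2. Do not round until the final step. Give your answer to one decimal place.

Linear equating: y = (SD_Y/SD_X)(x − M_X) + M_Y
y = (106.5/83.9)(149 − 215.5) + 172.7
y = 1.269368 × -66.5 + 172.7 = -84.4130 + 172.7 = 88.3

88.3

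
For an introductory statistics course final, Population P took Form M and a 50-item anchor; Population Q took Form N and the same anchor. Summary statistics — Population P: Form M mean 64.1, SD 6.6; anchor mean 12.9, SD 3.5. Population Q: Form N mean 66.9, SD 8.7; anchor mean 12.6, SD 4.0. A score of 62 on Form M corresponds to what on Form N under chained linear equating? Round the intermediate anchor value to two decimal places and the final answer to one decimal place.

Form M → anchor (Population P): v = (3.5/6.6)(62 − 64.1) + 12.9 = 11.79
anchor → Form N (Population Q): y = (8.7/4.0)(11.79 − 12.6) + 66.9 = 65.1

65.1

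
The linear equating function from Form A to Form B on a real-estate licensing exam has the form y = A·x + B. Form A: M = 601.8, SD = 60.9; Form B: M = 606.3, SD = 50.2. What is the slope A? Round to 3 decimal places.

0.824

A = SD_Y / SD_X = 50.2 / 60.9 = 0.824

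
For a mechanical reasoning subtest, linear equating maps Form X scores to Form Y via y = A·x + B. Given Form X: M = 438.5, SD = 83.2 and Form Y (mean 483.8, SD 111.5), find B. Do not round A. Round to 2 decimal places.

A = SD_Y / SD_X = 111.5 / 83.2 = 1.340144
B = M_Y − A·M_X = 483.8 − 1.340144 × 438.5 = -103.85

-103.85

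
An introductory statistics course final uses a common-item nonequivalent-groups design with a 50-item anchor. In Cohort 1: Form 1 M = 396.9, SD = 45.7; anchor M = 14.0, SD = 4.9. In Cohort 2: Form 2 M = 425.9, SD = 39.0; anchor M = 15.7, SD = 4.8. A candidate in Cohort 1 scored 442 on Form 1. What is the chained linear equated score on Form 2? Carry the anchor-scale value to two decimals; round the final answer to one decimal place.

Form 1 → anchor (Cohort 1): v = (4.9/45.7)(442 − 396.9) + 14.0 = 18.84
anchor → Form 2 (Cohort 2): y = (39.0/4.8)(18.84 − 15.7) + 425.9 = 451.4

451.4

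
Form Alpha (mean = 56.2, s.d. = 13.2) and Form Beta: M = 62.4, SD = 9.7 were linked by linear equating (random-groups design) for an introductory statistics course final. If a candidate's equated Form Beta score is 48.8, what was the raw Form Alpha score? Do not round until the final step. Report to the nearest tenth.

37.7

Invert y = (SD_Y/SD_X)(x − M_X) + M_Y:
x = (SD_X/SD_Y)(y − M_Y) + M_X = (13.2/9.7)(48.8 − 62.4) + 56.2
x = 1.360825 × -13.600 + 56.2 = 37.7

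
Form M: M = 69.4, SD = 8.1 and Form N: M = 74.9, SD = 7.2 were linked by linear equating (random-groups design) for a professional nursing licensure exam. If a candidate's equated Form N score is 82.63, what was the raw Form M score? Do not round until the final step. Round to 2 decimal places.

78.10

Invert y = (SD_Y/SD_X)(x − M_X) + M_Y:
x = (SD_X/SD_Y)(y − M_Y) + M_X = (8.1/7.2)(82.63 − 74.9) + 69.4
x = 1.125000 × 7.730 + 69.4 = 78.10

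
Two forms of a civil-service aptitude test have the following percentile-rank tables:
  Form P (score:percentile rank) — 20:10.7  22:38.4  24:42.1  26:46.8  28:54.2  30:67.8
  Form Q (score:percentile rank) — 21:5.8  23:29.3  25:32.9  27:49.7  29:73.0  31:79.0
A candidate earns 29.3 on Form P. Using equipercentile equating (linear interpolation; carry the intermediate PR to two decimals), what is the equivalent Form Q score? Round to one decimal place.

PR of 29.3 on Form P: 54.2 + (29.3 − 28)/(30 − 28) × (67.8 − 54.2) = 63.04
On Form Q, PR 63.04 falls between score 27 (PR 49.7) and 29 (PR 73.0).
Interpolate: 27 + (63.04 − 49.7)/(73.0 − 49.7) × (29 − 27) = 28.1

28.1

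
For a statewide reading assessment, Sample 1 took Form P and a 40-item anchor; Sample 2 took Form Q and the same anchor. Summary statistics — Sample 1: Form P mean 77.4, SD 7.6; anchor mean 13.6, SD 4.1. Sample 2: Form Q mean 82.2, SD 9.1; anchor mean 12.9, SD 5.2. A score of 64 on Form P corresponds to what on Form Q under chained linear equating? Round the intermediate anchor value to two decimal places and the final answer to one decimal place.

70.8

Form P → anchor (Sample 1): v = (4.1/7.6)(64 − 77.4) + 13.6 = 6.37
anchor → Form Q (Sample 2): y = (9.1/5.2)(6.37 − 12.9) + 82.2 = 70.8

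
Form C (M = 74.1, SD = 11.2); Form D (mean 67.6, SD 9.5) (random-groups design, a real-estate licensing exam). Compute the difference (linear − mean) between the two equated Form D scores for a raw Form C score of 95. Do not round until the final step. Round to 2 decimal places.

-3.17

Mean-equated: 95 + (67.6 − 74.1) = 88.50
Linear-equated: (9.5/11.2)(95 − 74.1) + 67.6 = 85.328
Difference = 85.328 − 88.50 = -3.17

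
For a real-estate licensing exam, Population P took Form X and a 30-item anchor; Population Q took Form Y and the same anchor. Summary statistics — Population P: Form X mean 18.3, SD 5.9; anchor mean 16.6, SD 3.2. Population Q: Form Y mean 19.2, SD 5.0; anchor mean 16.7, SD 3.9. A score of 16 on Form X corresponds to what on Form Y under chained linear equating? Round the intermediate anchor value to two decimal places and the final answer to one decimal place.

17.5

Form X → anchor (Population P): v = (3.2/5.9)(16 − 18.3) + 16.6 = 15.35
anchor → Form Y (Population Q): y = (5.0/3.9)(15.35 − 16.7) + 19.2 = 17.5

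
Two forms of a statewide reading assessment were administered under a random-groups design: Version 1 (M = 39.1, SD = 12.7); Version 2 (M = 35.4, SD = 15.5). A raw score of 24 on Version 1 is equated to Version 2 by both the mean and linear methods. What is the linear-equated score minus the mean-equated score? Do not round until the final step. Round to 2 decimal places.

Mean-equated: 24 + (35.4 − 39.1) = 20.30
Linear-equated: (15.5/12.7)(24 − 39.1) + 35.4 = 16.971
Difference = 16.971 − 20.30 = -3.33

-3.33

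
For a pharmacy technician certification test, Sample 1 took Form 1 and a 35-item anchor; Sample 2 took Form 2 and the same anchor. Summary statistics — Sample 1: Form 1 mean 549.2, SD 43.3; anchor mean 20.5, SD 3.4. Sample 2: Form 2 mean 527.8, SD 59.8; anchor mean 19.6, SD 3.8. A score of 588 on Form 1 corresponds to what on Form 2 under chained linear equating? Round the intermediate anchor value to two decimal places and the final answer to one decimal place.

590.0

Form 1 → anchor (Sample 1): v = (3.4/43.3)(588 − 549.2) + 20.5 = 23.55
anchor → Form 2 (Sample 2): y = (59.8/3.8)(23.55 − 19.6) + 527.8 = 590.0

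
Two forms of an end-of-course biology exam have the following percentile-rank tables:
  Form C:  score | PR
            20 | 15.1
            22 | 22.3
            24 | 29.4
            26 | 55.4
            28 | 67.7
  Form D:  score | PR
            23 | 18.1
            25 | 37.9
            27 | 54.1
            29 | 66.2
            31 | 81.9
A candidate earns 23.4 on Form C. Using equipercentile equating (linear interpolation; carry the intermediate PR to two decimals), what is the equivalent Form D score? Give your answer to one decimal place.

23.9

PR of 23.4 on Form C: 22.3 + (23.4 − 22)/(24 − 22) × (29.4 − 22.3) = 27.27
On Form D, PR 27.27 falls between score 23 (PR 18.1) and 25 (PR 37.9).
Interpolate: 23 + (27.27 − 18.1)/(37.9 − 18.1) × (25 − 23) = 23.9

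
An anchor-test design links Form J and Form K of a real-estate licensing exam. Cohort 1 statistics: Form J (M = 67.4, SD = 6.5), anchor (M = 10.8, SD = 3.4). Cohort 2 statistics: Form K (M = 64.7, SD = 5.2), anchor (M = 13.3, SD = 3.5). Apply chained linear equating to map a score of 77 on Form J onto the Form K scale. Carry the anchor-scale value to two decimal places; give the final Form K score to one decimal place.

68.4

Form J → anchor (Cohort 1): v = (3.4/6.5)(77 − 67.4) + 10.8 = 15.82
anchor → Form K (Cohort 2): y = (5.2/3.5)(15.82 − 13.3) + 64.7 = 68.4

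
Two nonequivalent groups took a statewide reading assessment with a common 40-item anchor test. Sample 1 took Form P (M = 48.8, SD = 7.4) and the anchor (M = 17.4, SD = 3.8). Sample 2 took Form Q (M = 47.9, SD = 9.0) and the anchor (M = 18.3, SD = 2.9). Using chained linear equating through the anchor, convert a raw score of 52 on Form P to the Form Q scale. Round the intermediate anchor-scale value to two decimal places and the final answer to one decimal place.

Form P → anchor (Sample 1): v = (3.8/7.4)(52 − 48.8) + 17.4 = 19.04
anchor → Form Q (Sample 2): y = (9.0/2.9)(19.04 − 18.3) + 47.9 = 50.2

50.2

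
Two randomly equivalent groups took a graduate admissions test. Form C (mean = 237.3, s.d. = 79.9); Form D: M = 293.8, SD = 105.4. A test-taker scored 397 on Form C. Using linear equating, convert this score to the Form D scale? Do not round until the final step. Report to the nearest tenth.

504.5

Linear equating: y = (SD_Y/SD_X)(x − M_X) + M_Y
y = (105.4/79.9)(397 − 237.3) + 293.8
y = 1.319149 × 159.7 + 293.8 = 210.6681 + 293.8 = 504.5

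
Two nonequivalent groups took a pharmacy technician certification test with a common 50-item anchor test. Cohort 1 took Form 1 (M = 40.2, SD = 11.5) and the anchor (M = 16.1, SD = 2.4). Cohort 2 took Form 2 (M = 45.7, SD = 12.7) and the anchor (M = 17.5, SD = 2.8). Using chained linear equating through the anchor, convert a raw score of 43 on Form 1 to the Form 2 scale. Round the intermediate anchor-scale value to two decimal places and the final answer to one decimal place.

Form 1 → anchor (Cohort 1): v = (2.4/11.5)(43 − 40.2) + 16.1 = 16.68
anchor → Form 2 (Cohort 2): y = (12.7/2.8)(16.68 − 17.5) + 45.7 = 42.0

42.0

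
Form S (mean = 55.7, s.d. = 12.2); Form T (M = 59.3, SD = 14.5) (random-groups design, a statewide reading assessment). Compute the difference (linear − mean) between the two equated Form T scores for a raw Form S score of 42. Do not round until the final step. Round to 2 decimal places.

-2.58

Mean-equated: 42 + (59.3 − 55.7) = 45.60
Linear-equated: (14.5/12.2)(42 − 55.7) + 59.3 = 43.017
Difference = 43.017 − 45.60 = -2.58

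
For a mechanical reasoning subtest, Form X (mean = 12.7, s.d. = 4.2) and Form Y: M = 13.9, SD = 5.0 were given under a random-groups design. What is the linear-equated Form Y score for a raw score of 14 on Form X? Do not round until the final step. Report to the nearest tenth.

15.4

Linear equating: y = (SD_Y/SD_X)(x − M_X) + M_Y
y = (5.0/4.2)(14 − 12.7) + 13.9
y = 1.190476 × 1.3 + 13.9 = 1.5476 + 13.9 = 15.4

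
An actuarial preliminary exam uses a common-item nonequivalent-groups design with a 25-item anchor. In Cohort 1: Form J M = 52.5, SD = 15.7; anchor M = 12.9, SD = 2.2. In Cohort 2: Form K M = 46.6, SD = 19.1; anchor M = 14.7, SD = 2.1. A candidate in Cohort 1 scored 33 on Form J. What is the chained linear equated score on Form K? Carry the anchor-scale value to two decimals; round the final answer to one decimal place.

Form J → anchor (Cohort 1): v = (2.2/15.7)(33 − 52.5) + 12.9 = 10.17
anchor → Form K (Cohort 2): y = (19.1/2.1)(10.17 − 14.7) + 46.6 = 5.4

5.4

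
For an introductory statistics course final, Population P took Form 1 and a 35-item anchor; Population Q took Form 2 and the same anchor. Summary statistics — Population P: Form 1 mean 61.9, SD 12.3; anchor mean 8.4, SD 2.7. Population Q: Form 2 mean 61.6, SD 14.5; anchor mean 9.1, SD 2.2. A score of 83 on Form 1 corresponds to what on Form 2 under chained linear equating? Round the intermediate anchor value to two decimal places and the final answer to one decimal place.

87.5

Form 1 → anchor (Population P): v = (2.7/12.3)(83 − 61.9) + 8.4 = 13.03
anchor → Form 2 (Population Q): y = (14.5/2.2)(13.03 − 9.1) + 61.6 = 87.5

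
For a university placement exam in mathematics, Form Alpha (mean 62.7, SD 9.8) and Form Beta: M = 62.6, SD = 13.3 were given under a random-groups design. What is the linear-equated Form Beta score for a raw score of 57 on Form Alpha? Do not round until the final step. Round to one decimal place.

54.9

Linear equating: y = (SD_Y/SD_X)(x − M_X) + M_Y
y = (13.3/9.8)(57 − 62.7) + 62.6
y = 1.357143 × -5.7 + 62.6 = -7.7357 + 62.6 = 54.9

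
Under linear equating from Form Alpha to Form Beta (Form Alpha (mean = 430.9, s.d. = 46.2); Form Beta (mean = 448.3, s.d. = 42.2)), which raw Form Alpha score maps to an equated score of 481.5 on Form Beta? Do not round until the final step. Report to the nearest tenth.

467.2

Invert y = (SD_Y/SD_X)(x − M_X) + M_Y:
x = (SD_X/SD_Y)(y − M_Y) + M_X = (46.2/42.2)(481.5 − 448.3) + 430.9
x = 1.094787 × 33.200 + 430.9 = 467.2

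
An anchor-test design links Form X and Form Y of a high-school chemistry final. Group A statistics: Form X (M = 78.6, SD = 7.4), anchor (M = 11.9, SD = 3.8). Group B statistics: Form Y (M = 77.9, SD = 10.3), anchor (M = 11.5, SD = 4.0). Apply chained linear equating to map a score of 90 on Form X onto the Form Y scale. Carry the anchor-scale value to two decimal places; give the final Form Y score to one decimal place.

94.0

Form X → anchor (Group A): v = (3.8/7.4)(90 − 78.6) + 11.9 = 17.75
anchor → Form Y (Group B): y = (10.3/4.0)(17.75 − 11.5) + 77.9 = 94.0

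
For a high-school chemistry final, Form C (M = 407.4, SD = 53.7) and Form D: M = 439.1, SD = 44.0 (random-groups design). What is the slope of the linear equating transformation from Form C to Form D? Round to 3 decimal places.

0.819

A = SD_Y / SD_X = 44.0 / 53.7 = 0.819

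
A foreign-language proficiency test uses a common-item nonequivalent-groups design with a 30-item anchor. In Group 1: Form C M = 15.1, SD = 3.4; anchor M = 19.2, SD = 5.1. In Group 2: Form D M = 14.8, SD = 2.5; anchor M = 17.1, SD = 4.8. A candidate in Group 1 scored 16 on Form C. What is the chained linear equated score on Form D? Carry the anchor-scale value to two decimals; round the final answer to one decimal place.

Form C → anchor (Group 1): v = (5.1/3.4)(16 − 15.1) + 19.2 = 20.55
anchor → Form D (Group 2): y = (2.5/4.8)(20.55 − 17.1) + 14.8 = 16.6

16.6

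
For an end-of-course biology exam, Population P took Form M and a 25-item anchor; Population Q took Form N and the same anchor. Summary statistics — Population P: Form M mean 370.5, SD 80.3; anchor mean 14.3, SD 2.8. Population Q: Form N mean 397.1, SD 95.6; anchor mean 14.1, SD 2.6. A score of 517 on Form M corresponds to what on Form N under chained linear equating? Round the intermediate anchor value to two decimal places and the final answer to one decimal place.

Form M → anchor (Population P): v = (2.8/80.3)(517 − 370.5) + 14.3 = 19.41
anchor → Form N (Population Q): y = (95.6/2.6)(19.41 − 14.1) + 397.1 = 592.3

592.3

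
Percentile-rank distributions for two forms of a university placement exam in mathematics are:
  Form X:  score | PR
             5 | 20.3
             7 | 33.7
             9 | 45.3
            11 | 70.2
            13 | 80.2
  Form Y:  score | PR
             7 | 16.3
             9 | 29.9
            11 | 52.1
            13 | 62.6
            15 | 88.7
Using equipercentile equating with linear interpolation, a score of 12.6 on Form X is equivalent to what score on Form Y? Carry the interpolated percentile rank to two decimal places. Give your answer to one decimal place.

PR of 12.6 on Form X: 70.2 + (12.6 − 11)/(13 − 11) × (80.2 − 70.2) = 78.20
On Form Y, PR 78.20 falls between score 13 (PR 62.6) and 15 (PR 88.7).
Interpolate: 13 + (78.20 − 62.6)/(88.7 − 62.6) × (15 − 13) = 14.2

14.2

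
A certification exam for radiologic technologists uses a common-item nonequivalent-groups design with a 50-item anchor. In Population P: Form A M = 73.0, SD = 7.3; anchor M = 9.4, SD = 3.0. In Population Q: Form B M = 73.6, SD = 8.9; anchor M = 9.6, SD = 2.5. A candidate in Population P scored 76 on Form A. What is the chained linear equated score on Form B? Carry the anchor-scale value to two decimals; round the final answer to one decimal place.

77.3

Form A → anchor (Population P): v = (3.0/7.3)(76 − 73.0) + 9.4 = 10.63
anchor → Form B (Population Q): y = (8.9/2.5)(10.63 − 9.6) + 73.6 = 77.3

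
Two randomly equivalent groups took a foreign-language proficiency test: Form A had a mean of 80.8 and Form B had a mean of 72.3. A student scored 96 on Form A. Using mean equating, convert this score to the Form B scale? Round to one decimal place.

87.5

Mean equating: y = x + (M_Y − M_X) = 96 + (72.3 − 80.8) = 87.5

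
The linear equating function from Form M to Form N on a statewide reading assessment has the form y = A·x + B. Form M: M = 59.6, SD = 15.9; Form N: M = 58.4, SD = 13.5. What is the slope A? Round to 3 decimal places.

A = SD_Y / SD_X = 13.5 / 15.9 = 0.849

0.849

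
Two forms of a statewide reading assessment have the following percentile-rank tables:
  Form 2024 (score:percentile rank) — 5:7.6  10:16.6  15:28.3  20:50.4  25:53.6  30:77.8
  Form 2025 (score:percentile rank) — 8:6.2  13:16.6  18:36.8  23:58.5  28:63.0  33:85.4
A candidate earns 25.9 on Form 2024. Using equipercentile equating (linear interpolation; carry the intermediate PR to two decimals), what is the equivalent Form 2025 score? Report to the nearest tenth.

PR of 25.9 on Form 2024: 53.6 + (25.9 − 25)/(30 − 25) × (77.8 − 53.6) = 57.96
On Form 2025, PR 57.96 falls between score 18 (PR 36.8) and 23 (PR 58.5).
Interpolate: 18 + (57.96 − 36.8)/(58.5 − 36.8) × (23 − 18) = 22.9

22.9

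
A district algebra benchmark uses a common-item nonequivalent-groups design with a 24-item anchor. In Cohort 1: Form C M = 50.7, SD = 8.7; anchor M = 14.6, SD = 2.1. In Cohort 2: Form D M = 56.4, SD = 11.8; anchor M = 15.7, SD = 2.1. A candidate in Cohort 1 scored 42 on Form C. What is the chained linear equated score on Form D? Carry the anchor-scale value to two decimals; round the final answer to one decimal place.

38.4

Form C → anchor (Cohort 1): v = (2.1/8.7)(42 − 50.7) + 14.6 = 12.50
anchor → Form D (Cohort 2): y = (11.8/2.1)(12.50 − 15.7) + 56.4 = 38.4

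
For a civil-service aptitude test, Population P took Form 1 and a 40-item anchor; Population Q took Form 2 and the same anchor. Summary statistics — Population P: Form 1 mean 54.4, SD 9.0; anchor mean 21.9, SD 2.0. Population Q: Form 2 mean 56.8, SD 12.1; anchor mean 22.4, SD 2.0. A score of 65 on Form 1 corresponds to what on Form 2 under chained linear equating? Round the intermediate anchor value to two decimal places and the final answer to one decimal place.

Form 1 → anchor (Population P): v = (2.0/9.0)(65 − 54.4) + 21.9 = 24.26
anchor → Form 2 (Population Q): y = (12.1/2.0)(24.26 − 22.4) + 56.8 = 68.1

68.1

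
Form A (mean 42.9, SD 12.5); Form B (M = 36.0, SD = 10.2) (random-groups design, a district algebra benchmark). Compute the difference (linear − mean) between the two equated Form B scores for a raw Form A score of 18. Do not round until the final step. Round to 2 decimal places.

4.58

Mean-equated: 18 + (36.0 − 42.9) = 11.10
Linear-equated: (10.2/12.5)(18 − 42.9) + 36.0 = 15.682
Difference = 15.682 − 11.10 = 4.58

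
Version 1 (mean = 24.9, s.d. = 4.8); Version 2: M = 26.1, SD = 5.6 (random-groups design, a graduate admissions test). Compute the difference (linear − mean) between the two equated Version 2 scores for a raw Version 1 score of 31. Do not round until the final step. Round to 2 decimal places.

Mean-equated: 31 + (26.1 − 24.9) = 32.20
Linear-equated: (5.6/4.8)(31 − 24.9) + 26.1 = 33.217
Difference = 33.217 − 32.20 = 1.02

1.02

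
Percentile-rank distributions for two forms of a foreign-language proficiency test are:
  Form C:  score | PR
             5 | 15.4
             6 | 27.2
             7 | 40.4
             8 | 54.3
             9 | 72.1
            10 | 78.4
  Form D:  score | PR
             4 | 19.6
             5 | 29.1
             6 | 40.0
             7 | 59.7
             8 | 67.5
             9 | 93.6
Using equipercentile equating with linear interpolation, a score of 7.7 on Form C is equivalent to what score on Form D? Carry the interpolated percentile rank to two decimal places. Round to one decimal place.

PR of 7.7 on Form C: 40.4 + (7.7 − 7)/(8 − 7) × (54.3 − 40.4) = 50.13
On Form D, PR 50.13 falls between score 6 (PR 40.0) and 7 (PR 59.7).
Interpolate: 6 + (50.13 − 40.0)/(59.7 − 40.0) × (7 − 6) = 6.5

6.5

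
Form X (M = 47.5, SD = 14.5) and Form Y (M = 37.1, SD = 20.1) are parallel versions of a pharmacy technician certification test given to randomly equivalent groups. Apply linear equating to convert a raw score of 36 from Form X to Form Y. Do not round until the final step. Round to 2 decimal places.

Linear equating: y = (SD_Y/SD_X)(x − M_X) + M_Y
y = (20.1/14.5)(36 − 47.5) + 37.1
y = 1.386207 × -11.5 + 37.1 = -15.9414 + 37.1 = 21.16

21.16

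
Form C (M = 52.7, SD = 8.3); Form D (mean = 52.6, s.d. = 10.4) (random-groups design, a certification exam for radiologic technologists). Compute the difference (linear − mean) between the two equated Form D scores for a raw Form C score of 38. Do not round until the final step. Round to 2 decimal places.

-3.72

Mean-equated: 38 + (52.6 − 52.7) = 37.90
Linear-equated: (10.4/8.3)(38 − 52.7) + 52.6 = 34.181
Difference = 34.181 − 37.90 = -3.72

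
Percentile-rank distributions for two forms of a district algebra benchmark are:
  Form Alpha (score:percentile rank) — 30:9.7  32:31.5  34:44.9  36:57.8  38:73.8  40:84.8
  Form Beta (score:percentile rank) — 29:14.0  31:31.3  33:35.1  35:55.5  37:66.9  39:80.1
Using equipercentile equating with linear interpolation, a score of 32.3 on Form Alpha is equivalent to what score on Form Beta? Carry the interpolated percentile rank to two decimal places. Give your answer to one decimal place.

PR of 32.3 on Form Alpha: 31.5 + (32.3 − 32)/(34 − 32) × (44.9 − 31.5) = 33.51
On Form Beta, PR 33.51 falls between score 31 (PR 31.3) and 33 (PR 35.1).
Interpolate: 31 + (33.51 − 31.3)/(35.1 − 31.3) × (33 − 31) = 32.2

32.2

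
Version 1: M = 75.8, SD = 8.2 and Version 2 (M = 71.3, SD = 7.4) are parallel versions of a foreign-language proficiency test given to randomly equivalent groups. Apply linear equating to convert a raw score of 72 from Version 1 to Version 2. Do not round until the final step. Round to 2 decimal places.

67.87

Linear equating: y = (SD_Y/SD_X)(x − M_X) + M_Y
y = (7.4/8.2)(72 − 75.8) + 71.3
y = 0.902439 × -3.8 + 71.3 = -3.4293 + 71.3 = 67.87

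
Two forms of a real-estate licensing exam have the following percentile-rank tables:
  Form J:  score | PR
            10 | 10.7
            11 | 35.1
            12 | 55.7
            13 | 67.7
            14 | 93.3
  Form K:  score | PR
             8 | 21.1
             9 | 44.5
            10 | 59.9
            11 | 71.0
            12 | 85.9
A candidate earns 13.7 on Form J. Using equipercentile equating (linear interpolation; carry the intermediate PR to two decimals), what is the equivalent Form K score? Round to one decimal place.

12.0

PR of 13.7 on Form J: 67.7 + (13.7 − 13)/(14 − 13) × (93.3 − 67.7) = 85.62
On Form K, PR 85.62 falls between score 11 (PR 71.0) and 12 (PR 85.9).
Interpolate: 11 + (85.62 − 71.0)/(85.9 − 71.0) × (12 − 11) = 12.0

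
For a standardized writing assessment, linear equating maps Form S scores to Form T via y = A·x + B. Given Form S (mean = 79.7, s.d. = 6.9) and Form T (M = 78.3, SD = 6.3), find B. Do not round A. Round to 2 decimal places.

A = SD_Y / SD_X = 6.3 / 6.9 = 0.913043
B = M_Y − A·M_X = 78.3 − 0.913043 × 79.7 = 5.53

5.53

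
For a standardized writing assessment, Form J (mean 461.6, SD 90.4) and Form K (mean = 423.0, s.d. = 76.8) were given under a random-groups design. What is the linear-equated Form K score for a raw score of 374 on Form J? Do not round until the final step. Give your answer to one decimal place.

348.6

Linear equating: y = (SD_Y/SD_X)(x − M_X) + M_Y
y = (76.8/90.4)(374 − 461.6) + 423.0
y = 0.849558 × -87.6 + 423.0 = -74.4212 + 423.0 = 348.6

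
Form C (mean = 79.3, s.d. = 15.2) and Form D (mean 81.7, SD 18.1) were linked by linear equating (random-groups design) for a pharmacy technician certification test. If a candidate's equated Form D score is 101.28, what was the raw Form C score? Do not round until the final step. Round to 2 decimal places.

95.74

Invert y = (SD_Y/SD_X)(x − M_X) + M_Y:
x = (SD_X/SD_Y)(y − M_Y) + M_X = (15.2/18.1)(101.28 − 81.7) + 79.3
x = 0.839779 × 19.580 + 79.3 = 95.74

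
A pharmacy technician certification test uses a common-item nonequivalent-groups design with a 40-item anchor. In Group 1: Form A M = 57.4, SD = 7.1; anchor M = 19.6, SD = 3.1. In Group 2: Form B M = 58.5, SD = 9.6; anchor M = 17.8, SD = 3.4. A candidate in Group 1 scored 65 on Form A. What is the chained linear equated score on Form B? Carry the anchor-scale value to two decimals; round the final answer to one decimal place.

Form A → anchor (Group 1): v = (3.1/7.1)(65 − 57.4) + 19.6 = 22.92
anchor → Form B (Group 2): y = (9.6/3.4)(22.92 − 17.8) + 58.5 = 73.0

73.0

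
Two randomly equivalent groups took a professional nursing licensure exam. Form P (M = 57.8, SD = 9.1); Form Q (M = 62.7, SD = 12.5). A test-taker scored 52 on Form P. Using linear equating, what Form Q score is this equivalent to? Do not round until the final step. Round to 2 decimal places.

54.73

Linear equating: y = (SD_Y/SD_X)(x − M_X) + M_Y
y = (12.5/9.1)(52 − 57.8) + 62.7
y = 1.373626 × -5.8 + 62.7 = -7.9670 + 62.7 = 54.73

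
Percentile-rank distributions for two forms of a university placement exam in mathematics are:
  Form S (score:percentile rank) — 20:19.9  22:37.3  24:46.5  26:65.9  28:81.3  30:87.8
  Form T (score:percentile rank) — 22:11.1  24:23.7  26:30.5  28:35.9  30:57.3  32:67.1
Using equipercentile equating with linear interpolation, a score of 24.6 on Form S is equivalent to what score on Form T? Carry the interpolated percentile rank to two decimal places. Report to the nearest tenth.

PR of 24.6 on Form S: 46.5 + (24.6 − 24)/(26 − 24) × (65.9 − 46.5) = 52.32
On Form T, PR 52.32 falls between score 28 (PR 35.9) and 30 (PR 57.3).
Interpolate: 28 + (52.32 − 35.9)/(57.3 − 35.9) × (30 − 28) = 29.5

29.5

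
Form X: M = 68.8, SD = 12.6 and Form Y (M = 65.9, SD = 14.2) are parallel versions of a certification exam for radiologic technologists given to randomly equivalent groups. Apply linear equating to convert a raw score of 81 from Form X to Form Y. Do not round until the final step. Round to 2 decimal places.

79.65

Linear equating: y = (SD_Y/SD_X)(x − M_X) + M_Y
y = (14.2/12.6)(81 − 68.8) + 65.9
y = 1.126984 × 12.2 + 65.9 = 13.7492 + 65.9 = 79.65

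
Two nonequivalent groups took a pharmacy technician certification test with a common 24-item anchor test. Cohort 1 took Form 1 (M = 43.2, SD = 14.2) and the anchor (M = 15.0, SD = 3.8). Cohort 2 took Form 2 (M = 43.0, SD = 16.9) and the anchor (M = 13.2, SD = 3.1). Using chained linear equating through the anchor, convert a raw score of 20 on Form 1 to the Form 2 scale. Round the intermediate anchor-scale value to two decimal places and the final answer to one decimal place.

19.0

Form 1 → anchor (Cohort 1): v = (3.8/14.2)(20 − 43.2) + 15.0 = 8.79
anchor → Form 2 (Cohort 2): y = (16.9/3.1)(8.79 − 13.2) + 43.0 = 19.0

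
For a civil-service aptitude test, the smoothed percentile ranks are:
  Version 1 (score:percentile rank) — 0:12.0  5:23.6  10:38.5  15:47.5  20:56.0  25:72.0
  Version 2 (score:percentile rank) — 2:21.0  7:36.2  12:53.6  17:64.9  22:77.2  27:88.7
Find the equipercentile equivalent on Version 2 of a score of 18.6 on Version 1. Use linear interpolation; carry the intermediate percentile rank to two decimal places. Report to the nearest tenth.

12.0

PR of 18.6 on Version 1: 47.5 + (18.6 − 15)/(20 − 15) × (56.0 − 47.5) = 53.62
On Version 2, PR 53.62 falls between score 12 (PR 53.6) and 17 (PR 64.9).
Interpolate: 12 + (53.62 − 53.6)/(64.9 − 53.6) × (17 − 12) = 12.0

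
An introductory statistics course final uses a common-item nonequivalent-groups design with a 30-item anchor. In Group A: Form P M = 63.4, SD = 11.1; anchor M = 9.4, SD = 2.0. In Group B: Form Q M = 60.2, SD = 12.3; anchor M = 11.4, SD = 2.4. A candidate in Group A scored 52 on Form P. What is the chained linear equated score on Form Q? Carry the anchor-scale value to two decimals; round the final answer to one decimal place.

39.4

Form P → anchor (Group A): v = (2.0/11.1)(52 − 63.4) + 9.4 = 7.35
anchor → Form Q (Group B): y = (12.3/2.4)(7.35 − 11.4) + 60.2 = 39.4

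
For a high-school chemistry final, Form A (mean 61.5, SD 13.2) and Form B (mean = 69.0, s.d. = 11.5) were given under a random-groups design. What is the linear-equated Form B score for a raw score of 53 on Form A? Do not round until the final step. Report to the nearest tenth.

61.6

Linear equating: y = (SD_Y/SD_X)(x − M_X) + M_Y
y = (11.5/13.2)(53 − 61.5) + 69.0
y = 0.871212 × -8.5 + 69.0 = -7.4053 + 69.0 = 61.6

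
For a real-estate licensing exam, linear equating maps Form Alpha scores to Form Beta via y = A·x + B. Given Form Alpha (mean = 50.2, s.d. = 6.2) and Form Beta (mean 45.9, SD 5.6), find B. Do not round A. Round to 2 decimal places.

A = SD_Y / SD_X = 5.6 / 6.2 = 0.903226
B = M_Y − A·M_X = 45.9 − 0.903226 × 50.2 = 0.56

0.56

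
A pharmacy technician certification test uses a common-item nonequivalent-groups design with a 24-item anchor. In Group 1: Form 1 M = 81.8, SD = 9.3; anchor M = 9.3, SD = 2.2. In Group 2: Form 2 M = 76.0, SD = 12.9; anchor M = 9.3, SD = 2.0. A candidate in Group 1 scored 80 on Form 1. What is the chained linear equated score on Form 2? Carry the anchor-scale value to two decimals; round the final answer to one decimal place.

Form 1 → anchor (Group 1): v = (2.2/9.3)(80 − 81.8) + 9.3 = 8.87
anchor → Form 2 (Group 2): y = (12.9/2.0)(8.87 − 9.3) + 76.0 = 73.2

73.2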